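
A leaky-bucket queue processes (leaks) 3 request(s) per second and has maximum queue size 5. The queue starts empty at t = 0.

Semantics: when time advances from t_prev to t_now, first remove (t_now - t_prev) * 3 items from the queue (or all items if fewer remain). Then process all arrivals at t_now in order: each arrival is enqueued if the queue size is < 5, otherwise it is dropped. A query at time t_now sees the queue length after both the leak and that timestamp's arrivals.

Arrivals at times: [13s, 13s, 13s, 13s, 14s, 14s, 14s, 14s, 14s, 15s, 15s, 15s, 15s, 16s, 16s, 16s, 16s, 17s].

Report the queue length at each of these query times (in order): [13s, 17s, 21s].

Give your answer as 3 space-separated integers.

Answer: 4 3 0

Derivation:
Queue lengths at query times:
  query t=13s: backlog = 4
  query t=17s: backlog = 3
  query t=21s: backlog = 0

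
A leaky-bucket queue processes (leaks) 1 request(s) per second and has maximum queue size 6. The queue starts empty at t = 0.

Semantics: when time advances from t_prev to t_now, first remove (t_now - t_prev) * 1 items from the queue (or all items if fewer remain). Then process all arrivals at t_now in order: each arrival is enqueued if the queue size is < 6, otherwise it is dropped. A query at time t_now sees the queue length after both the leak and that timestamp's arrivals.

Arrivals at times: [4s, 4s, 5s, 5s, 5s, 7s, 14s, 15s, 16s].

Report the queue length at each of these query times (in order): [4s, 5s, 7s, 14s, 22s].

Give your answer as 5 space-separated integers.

Queue lengths at query times:
  query t=4s: backlog = 2
  query t=5s: backlog = 4
  query t=7s: backlog = 3
  query t=14s: backlog = 1
  query t=22s: backlog = 0

Answer: 2 4 3 1 0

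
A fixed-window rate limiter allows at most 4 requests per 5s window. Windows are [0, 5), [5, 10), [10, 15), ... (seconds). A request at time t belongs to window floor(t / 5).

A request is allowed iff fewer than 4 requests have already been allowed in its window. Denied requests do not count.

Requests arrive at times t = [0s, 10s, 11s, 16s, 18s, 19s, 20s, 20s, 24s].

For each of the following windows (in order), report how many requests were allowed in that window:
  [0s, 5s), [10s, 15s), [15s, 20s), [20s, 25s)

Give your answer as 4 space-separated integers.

Processing requests:
  req#1 t=0s (window 0): ALLOW
  req#2 t=10s (window 2): ALLOW
  req#3 t=11s (window 2): ALLOW
  req#4 t=16s (window 3): ALLOW
  req#5 t=18s (window 3): ALLOW
  req#6 t=19s (window 3): ALLOW
  req#7 t=20s (window 4): ALLOW
  req#8 t=20s (window 4): ALLOW
  req#9 t=24s (window 4): ALLOW

Allowed counts by window: 1 2 3 3

Answer: 1 2 3 3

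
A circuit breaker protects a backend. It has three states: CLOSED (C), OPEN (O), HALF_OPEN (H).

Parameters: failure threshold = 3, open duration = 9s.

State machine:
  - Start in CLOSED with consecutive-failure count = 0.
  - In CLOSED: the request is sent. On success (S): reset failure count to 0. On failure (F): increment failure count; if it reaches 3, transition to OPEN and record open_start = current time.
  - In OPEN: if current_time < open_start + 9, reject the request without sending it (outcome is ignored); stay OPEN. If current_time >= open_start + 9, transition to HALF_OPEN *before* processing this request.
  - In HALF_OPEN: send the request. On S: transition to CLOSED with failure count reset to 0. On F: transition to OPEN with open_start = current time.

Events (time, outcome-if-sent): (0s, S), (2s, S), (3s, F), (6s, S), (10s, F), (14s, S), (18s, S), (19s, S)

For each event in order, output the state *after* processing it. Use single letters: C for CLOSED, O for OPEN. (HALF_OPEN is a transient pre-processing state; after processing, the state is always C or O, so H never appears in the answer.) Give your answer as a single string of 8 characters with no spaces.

State after each event:
  event#1 t=0s outcome=S: state=CLOSED
  event#2 t=2s outcome=S: state=CLOSED
  event#3 t=3s outcome=F: state=CLOSED
  event#4 t=6s outcome=S: state=CLOSED
  event#5 t=10s outcome=F: state=CLOSED
  event#6 t=14s outcome=S: state=CLOSED
  event#7 t=18s outcome=S: state=CLOSED
  event#8 t=19s outcome=S: state=CLOSED

Answer: CCCCCCCC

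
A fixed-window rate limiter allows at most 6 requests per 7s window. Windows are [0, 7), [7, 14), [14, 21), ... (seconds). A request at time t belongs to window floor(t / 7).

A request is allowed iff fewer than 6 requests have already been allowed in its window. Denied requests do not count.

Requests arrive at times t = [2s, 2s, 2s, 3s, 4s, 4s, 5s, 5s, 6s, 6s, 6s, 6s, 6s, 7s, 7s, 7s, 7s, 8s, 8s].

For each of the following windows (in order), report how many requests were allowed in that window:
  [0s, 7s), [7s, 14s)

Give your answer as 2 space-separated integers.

Answer: 6 6

Derivation:
Processing requests:
  req#1 t=2s (window 0): ALLOW
  req#2 t=2s (window 0): ALLOW
  req#3 t=2s (window 0): ALLOW
  req#4 t=3s (window 0): ALLOW
  req#5 t=4s (window 0): ALLOW
  req#6 t=4s (window 0): ALLOW
  req#7 t=5s (window 0): DENY
  req#8 t=5s (window 0): DENY
  req#9 t=6s (window 0): DENY
  req#10 t=6s (window 0): DENY
  req#11 t=6s (window 0): DENY
  req#12 t=6s (window 0): DENY
  req#13 t=6s (window 0): DENY
  req#14 t=7s (window 1): ALLOW
  req#15 t=7s (window 1): ALLOW
  req#16 t=7s (window 1): ALLOW
  req#17 t=7s (window 1): ALLOW
  req#18 t=8s (window 1): ALLOW
  req#19 t=8s (window 1): ALLOW

Allowed counts by window: 6 6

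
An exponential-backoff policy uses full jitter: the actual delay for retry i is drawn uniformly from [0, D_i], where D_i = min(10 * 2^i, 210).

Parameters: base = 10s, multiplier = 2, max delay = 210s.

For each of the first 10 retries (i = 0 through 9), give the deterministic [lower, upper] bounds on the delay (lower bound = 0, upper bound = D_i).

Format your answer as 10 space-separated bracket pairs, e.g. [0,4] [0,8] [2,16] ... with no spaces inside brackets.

Answer: [0,10] [0,20] [0,40] [0,80] [0,160] [0,210] [0,210] [0,210] [0,210] [0,210]

Derivation:
Computing bounds per retry:
  i=0: D_i=min(10*2^0,210)=10, bounds=[0,10]
  i=1: D_i=min(10*2^1,210)=20, bounds=[0,20]
  i=2: D_i=min(10*2^2,210)=40, bounds=[0,40]
  i=3: D_i=min(10*2^3,210)=80, bounds=[0,80]
  i=4: D_i=min(10*2^4,210)=160, bounds=[0,160]
  i=5: D_i=min(10*2^5,210)=210, bounds=[0,210]
  i=6: D_i=min(10*2^6,210)=210, bounds=[0,210]
  i=7: D_i=min(10*2^7,210)=210, bounds=[0,210]
  i=8: D_i=min(10*2^8,210)=210, bounds=[0,210]
  i=9: D_i=min(10*2^9,210)=210, bounds=[0,210]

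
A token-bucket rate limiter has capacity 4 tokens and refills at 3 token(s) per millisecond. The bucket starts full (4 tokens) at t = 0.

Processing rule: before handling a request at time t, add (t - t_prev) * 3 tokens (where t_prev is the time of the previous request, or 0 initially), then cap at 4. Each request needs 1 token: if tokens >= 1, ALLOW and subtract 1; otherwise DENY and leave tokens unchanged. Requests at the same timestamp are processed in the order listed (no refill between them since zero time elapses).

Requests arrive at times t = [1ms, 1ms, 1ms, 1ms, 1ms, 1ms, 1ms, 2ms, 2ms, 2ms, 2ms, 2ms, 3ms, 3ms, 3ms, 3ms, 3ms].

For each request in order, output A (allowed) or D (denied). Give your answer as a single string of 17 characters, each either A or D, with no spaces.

Simulating step by step:
  req#1 t=1ms: ALLOW
  req#2 t=1ms: ALLOW
  req#3 t=1ms: ALLOW
  req#4 t=1ms: ALLOW
  req#5 t=1ms: DENY
  req#6 t=1ms: DENY
  req#7 t=1ms: DENY
  req#8 t=2ms: ALLOW
  req#9 t=2ms: ALLOW
  req#10 t=2ms: ALLOW
  req#11 t=2ms: DENY
  req#12 t=2ms: DENY
  req#13 t=3ms: ALLOW
  req#14 t=3ms: ALLOW
  req#15 t=3ms: ALLOW
  req#16 t=3ms: DENY
  req#17 t=3ms: DENY

Answer: AAAADDDAAADDAAADD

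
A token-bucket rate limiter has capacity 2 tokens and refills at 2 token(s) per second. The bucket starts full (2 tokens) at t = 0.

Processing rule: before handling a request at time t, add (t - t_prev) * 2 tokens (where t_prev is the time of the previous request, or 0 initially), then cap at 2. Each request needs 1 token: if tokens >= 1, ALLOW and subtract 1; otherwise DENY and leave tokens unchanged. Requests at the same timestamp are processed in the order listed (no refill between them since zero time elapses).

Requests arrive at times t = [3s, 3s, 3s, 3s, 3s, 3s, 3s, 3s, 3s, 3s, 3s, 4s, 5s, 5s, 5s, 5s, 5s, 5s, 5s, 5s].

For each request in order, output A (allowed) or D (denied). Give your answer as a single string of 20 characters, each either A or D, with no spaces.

Answer: AADDDDDDDDDAAADDDDDD

Derivation:
Simulating step by step:
  req#1 t=3s: ALLOW
  req#2 t=3s: ALLOW
  req#3 t=3s: DENY
  req#4 t=3s: DENY
  req#5 t=3s: DENY
  req#6 t=3s: DENY
  req#7 t=3s: DENY
  req#8 t=3s: DENY
  req#9 t=3s: DENY
  req#10 t=3s: DENY
  req#11 t=3s: DENY
  req#12 t=4s: ALLOW
  req#13 t=5s: ALLOW
  req#14 t=5s: ALLOW
  req#15 t=5s: DENY
  req#16 t=5s: DENY
  req#17 t=5s: DENY
  req#18 t=5s: DENY
  req#19 t=5s: DENY
  req#20 t=5s: DENY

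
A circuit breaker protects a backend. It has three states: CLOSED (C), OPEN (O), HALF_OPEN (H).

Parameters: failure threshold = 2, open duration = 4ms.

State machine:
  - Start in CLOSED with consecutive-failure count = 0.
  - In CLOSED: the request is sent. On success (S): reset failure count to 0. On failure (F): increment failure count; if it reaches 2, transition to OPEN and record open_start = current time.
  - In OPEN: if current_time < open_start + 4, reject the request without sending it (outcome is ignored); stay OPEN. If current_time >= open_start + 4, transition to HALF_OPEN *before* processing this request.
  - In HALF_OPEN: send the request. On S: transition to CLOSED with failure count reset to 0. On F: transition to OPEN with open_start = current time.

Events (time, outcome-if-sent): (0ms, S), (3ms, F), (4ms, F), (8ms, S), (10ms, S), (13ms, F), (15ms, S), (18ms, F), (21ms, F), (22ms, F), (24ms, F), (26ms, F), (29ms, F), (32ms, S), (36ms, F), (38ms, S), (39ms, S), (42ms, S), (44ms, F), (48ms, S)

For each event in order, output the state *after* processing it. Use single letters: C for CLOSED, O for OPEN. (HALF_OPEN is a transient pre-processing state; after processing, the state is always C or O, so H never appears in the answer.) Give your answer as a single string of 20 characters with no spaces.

Answer: CCOCCCCCOOOOOCCCCCCC

Derivation:
State after each event:
  event#1 t=0ms outcome=S: state=CLOSED
  event#2 t=3ms outcome=F: state=CLOSED
  event#3 t=4ms outcome=F: state=OPEN
  event#4 t=8ms outcome=S: state=CLOSED
  event#5 t=10ms outcome=S: state=CLOSED
  event#6 t=13ms outcome=F: state=CLOSED
  event#7 t=15ms outcome=S: state=CLOSED
  event#8 t=18ms outcome=F: state=CLOSED
  event#9 t=21ms outcome=F: state=OPEN
  event#10 t=22ms outcome=F: state=OPEN
  event#11 t=24ms outcome=F: state=OPEN
  event#12 t=26ms outcome=F: state=OPEN
  event#13 t=29ms outcome=F: state=OPEN
  event#14 t=32ms outcome=S: state=CLOSED
  event#15 t=36ms outcome=F: state=CLOSED
  event#16 t=38ms outcome=S: state=CLOSED
  event#17 t=39ms outcome=S: state=CLOSED
  event#18 t=42ms outcome=S: state=CLOSED
  event#19 t=44ms outcome=F: state=CLOSED
  event#20 t=48ms outcome=S: state=CLOSED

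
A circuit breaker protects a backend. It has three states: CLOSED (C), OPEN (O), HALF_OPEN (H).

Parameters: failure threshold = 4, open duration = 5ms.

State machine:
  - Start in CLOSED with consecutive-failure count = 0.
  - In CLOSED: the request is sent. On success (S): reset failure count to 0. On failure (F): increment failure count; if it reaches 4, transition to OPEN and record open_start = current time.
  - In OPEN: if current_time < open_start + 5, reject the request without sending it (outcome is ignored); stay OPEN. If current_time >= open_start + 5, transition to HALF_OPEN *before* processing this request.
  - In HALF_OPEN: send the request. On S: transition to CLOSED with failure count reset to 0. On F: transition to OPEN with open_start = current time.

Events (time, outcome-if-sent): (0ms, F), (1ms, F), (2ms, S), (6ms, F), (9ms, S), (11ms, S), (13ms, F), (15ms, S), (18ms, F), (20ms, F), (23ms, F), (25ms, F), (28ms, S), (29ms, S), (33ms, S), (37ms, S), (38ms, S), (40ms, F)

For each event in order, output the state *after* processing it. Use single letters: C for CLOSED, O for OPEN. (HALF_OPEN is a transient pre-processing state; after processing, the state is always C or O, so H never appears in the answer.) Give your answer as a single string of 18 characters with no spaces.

Answer: CCCCCCCCCCCOOOCCCC

Derivation:
State after each event:
  event#1 t=0ms outcome=F: state=CLOSED
  event#2 t=1ms outcome=F: state=CLOSED
  event#3 t=2ms outcome=S: state=CLOSED
  event#4 t=6ms outcome=F: state=CLOSED
  event#5 t=9ms outcome=S: state=CLOSED
  event#6 t=11ms outcome=S: state=CLOSED
  event#7 t=13ms outcome=F: state=CLOSED
  event#8 t=15ms outcome=S: state=CLOSED
  event#9 t=18ms outcome=F: state=CLOSED
  event#10 t=20ms outcome=F: state=CLOSED
  event#11 t=23ms outcome=F: state=CLOSED
  event#12 t=25ms outcome=F: state=OPEN
  event#13 t=28ms outcome=S: state=OPEN
  event#14 t=29ms outcome=S: state=OPEN
  event#15 t=33ms outcome=S: state=CLOSED
  event#16 t=37ms outcome=S: state=CLOSED
  event#17 t=38ms outcome=S: state=CLOSED
  event#18 t=40ms outcome=F: state=CLOSED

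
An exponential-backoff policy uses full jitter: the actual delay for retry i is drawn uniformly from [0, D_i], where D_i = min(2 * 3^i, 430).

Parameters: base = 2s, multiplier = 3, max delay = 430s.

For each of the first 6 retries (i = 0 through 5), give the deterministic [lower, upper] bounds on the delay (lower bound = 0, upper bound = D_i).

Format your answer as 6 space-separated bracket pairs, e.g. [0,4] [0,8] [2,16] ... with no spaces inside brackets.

Computing bounds per retry:
  i=0: D_i=min(2*3^0,430)=2, bounds=[0,2]
  i=1: D_i=min(2*3^1,430)=6, bounds=[0,6]
  i=2: D_i=min(2*3^2,430)=18, bounds=[0,18]
  i=3: D_i=min(2*3^3,430)=54, bounds=[0,54]
  i=4: D_i=min(2*3^4,430)=162, bounds=[0,162]
  i=5: D_i=min(2*3^5,430)=430, bounds=[0,430]

Answer: [0,2] [0,6] [0,18] [0,54] [0,162] [0,430]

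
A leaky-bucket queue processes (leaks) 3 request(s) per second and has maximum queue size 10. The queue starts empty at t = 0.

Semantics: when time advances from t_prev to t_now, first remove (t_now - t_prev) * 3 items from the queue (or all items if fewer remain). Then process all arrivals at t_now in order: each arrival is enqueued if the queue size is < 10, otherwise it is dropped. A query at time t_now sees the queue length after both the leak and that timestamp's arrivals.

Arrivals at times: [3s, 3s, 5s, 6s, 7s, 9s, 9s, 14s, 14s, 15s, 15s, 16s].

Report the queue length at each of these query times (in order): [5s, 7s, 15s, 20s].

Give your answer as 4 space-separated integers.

Queue lengths at query times:
  query t=5s: backlog = 1
  query t=7s: backlog = 1
  query t=15s: backlog = 2
  query t=20s: backlog = 0

Answer: 1 1 2 0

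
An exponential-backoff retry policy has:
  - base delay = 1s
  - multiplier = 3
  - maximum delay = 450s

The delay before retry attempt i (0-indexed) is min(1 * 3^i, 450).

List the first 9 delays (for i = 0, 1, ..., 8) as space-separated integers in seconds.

Answer: 1 3 9 27 81 243 450 450 450

Derivation:
Computing each delay:
  i=0: min(1*3^0, 450) = 1
  i=1: min(1*3^1, 450) = 3
  i=2: min(1*3^2, 450) = 9
  i=3: min(1*3^3, 450) = 27
  i=4: min(1*3^4, 450) = 81
  i=5: min(1*3^5, 450) = 243
  i=6: min(1*3^6, 450) = 450
  i=7: min(1*3^7, 450) = 450
  i=8: min(1*3^8, 450) = 450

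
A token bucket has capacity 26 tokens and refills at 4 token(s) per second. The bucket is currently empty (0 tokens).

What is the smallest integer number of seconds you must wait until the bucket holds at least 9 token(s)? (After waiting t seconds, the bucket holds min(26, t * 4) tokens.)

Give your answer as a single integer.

Need t * 4 >= 9, so t >= 9/4.
Smallest integer t = ceil(9/4) = 3.

Answer: 3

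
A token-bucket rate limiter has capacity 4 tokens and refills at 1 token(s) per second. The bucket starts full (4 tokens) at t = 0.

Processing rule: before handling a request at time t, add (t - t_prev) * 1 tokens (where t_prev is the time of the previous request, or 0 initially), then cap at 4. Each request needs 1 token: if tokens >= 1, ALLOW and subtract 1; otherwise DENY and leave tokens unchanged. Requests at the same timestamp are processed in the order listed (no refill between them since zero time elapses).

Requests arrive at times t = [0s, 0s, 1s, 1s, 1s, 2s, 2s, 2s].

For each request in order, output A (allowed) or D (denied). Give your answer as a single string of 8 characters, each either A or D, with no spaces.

Answer: AAAAAADD

Derivation:
Simulating step by step:
  req#1 t=0s: ALLOW
  req#2 t=0s: ALLOW
  req#3 t=1s: ALLOW
  req#4 t=1s: ALLOW
  req#5 t=1s: ALLOW
  req#6 t=2s: ALLOW
  req#7 t=2s: DENY
  req#8 t=2s: DENY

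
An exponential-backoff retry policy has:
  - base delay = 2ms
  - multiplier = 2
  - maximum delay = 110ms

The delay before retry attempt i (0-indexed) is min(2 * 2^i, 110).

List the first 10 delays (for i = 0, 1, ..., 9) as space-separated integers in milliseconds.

Computing each delay:
  i=0: min(2*2^0, 110) = 2
  i=1: min(2*2^1, 110) = 4
  i=2: min(2*2^2, 110) = 8
  i=3: min(2*2^3, 110) = 16
  i=4: min(2*2^4, 110) = 32
  i=5: min(2*2^5, 110) = 64
  i=6: min(2*2^6, 110) = 110
  i=7: min(2*2^7, 110) = 110
  i=8: min(2*2^8, 110) = 110
  i=9: min(2*2^9, 110) = 110

Answer: 2 4 8 16 32 64 110 110 110 110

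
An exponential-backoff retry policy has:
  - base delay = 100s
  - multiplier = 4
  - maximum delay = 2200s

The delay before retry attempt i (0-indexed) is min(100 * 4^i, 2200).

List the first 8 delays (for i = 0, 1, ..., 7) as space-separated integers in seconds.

Answer: 100 400 1600 2200 2200 2200 2200 2200

Derivation:
Computing each delay:
  i=0: min(100*4^0, 2200) = 100
  i=1: min(100*4^1, 2200) = 400
  i=2: min(100*4^2, 2200) = 1600
  i=3: min(100*4^3, 2200) = 2200
  i=4: min(100*4^4, 2200) = 2200
  i=5: min(100*4^5, 2200) = 2200
  i=6: min(100*4^6, 2200) = 2200
  i=7: min(100*4^7, 2200) = 2200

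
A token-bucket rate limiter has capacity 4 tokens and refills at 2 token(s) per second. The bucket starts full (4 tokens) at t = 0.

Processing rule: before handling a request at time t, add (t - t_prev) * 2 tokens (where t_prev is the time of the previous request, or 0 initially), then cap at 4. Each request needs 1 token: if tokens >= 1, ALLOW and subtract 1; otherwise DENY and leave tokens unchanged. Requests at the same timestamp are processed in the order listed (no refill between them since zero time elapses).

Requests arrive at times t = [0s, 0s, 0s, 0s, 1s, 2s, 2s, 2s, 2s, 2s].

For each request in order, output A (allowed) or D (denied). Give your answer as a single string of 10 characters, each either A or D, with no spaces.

Answer: AAAAAAAADD

Derivation:
Simulating step by step:
  req#1 t=0s: ALLOW
  req#2 t=0s: ALLOW
  req#3 t=0s: ALLOW
  req#4 t=0s: ALLOW
  req#5 t=1s: ALLOW
  req#6 t=2s: ALLOW
  req#7 t=2s: ALLOW
  req#8 t=2s: ALLOW
  req#9 t=2s: DENY
  req#10 t=2s: DENY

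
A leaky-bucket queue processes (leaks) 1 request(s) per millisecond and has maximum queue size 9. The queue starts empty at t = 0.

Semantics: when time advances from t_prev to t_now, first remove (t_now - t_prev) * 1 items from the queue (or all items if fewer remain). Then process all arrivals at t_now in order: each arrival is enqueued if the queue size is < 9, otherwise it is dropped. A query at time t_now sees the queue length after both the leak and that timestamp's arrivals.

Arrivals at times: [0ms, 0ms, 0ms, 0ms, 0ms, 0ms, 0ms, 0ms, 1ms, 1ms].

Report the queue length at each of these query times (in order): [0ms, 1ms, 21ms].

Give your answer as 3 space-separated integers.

Queue lengths at query times:
  query t=0ms: backlog = 8
  query t=1ms: backlog = 9
  query t=21ms: backlog = 0

Answer: 8 9 0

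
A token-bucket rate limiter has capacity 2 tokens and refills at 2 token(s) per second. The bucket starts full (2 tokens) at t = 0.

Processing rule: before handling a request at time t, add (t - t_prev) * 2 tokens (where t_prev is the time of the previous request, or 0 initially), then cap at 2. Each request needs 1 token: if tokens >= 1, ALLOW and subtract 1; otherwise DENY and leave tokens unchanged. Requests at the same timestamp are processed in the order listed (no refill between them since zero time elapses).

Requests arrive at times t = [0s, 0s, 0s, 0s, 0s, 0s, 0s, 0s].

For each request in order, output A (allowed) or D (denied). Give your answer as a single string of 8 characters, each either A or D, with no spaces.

Simulating step by step:
  req#1 t=0s: ALLOW
  req#2 t=0s: ALLOW
  req#3 t=0s: DENY
  req#4 t=0s: DENY
  req#5 t=0s: DENY
  req#6 t=0s: DENY
  req#7 t=0s: DENY
  req#8 t=0s: DENY

Answer: AADDDDDD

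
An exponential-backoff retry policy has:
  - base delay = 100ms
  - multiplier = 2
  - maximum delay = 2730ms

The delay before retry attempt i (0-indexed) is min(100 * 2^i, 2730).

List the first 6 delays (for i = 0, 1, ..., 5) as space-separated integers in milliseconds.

Answer: 100 200 400 800 1600 2730

Derivation:
Computing each delay:
  i=0: min(100*2^0, 2730) = 100
  i=1: min(100*2^1, 2730) = 200
  i=2: min(100*2^2, 2730) = 400
  i=3: min(100*2^3, 2730) = 800
  i=4: min(100*2^4, 2730) = 1600
  i=5: min(100*2^5, 2730) = 2730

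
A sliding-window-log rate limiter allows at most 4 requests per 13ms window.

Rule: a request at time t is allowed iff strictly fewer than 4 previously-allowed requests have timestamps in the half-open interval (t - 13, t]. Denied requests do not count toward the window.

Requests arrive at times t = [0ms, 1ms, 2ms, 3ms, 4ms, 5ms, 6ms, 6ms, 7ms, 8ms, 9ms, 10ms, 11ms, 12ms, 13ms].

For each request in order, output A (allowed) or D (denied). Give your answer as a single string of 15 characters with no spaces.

Answer: AAAADDDDDDDDDDA

Derivation:
Tracking allowed requests in the window:
  req#1 t=0ms: ALLOW
  req#2 t=1ms: ALLOW
  req#3 t=2ms: ALLOW
  req#4 t=3ms: ALLOW
  req#5 t=4ms: DENY
  req#6 t=5ms: DENY
  req#7 t=6ms: DENY
  req#8 t=6ms: DENY
  req#9 t=7ms: DENY
  req#10 t=8ms: DENY
  req#11 t=9ms: DENY
  req#12 t=10ms: DENY
  req#13 t=11ms: DENY
  req#14 t=12ms: DENY
  req#15 t=13ms: ALLOW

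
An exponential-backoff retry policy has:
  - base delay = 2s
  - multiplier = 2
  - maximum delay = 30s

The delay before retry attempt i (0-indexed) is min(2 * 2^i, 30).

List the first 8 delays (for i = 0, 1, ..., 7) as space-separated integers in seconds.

Answer: 2 4 8 16 30 30 30 30

Derivation:
Computing each delay:
  i=0: min(2*2^0, 30) = 2
  i=1: min(2*2^1, 30) = 4
  i=2: min(2*2^2, 30) = 8
  i=3: min(2*2^3, 30) = 16
  i=4: min(2*2^4, 30) = 30
  i=5: min(2*2^5, 30) = 30
  i=6: min(2*2^6, 30) = 30
  i=7: min(2*2^7, 30) = 30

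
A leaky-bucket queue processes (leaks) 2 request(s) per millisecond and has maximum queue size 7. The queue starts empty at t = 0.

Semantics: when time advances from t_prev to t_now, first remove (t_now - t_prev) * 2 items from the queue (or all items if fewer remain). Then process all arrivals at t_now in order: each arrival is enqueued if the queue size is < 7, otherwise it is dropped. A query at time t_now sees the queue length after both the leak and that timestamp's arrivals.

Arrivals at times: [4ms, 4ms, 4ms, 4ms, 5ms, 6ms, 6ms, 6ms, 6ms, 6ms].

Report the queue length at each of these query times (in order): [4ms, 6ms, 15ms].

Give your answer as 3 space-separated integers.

Queue lengths at query times:
  query t=4ms: backlog = 4
  query t=6ms: backlog = 6
  query t=15ms: backlog = 0

Answer: 4 6 0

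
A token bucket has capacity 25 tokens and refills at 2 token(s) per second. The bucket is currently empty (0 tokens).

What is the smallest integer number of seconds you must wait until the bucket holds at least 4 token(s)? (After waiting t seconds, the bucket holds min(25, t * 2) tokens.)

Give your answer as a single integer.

Need t * 2 >= 4, so t >= 4/2.
Smallest integer t = ceil(4/2) = 2.

Answer: 2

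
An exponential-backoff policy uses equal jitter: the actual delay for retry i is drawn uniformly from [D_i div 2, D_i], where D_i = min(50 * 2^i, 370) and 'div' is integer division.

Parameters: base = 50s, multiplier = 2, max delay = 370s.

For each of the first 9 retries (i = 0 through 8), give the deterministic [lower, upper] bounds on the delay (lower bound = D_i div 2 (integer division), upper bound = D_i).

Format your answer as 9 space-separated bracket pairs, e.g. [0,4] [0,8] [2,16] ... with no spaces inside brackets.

Answer: [25,50] [50,100] [100,200] [185,370] [185,370] [185,370] [185,370] [185,370] [185,370]

Derivation:
Computing bounds per retry:
  i=0: D_i=min(50*2^0,370)=50, bounds=[25,50]
  i=1: D_i=min(50*2^1,370)=100, bounds=[50,100]
  i=2: D_i=min(50*2^2,370)=200, bounds=[100,200]
  i=3: D_i=min(50*2^3,370)=370, bounds=[185,370]
  i=4: D_i=min(50*2^4,370)=370, bounds=[185,370]
  i=5: D_i=min(50*2^5,370)=370, bounds=[185,370]
  i=6: D_i=min(50*2^6,370)=370, bounds=[185,370]
  i=7: D_i=min(50*2^7,370)=370, bounds=[185,370]
  i=8: D_i=min(50*2^8,370)=370, bounds=[185,370]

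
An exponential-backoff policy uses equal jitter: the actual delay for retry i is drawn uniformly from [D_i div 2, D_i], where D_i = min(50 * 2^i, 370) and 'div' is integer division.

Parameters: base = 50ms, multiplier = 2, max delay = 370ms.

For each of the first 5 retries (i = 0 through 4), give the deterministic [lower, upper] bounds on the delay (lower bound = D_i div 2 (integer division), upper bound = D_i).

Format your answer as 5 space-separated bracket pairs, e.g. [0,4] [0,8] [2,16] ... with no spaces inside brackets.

Answer: [25,50] [50,100] [100,200] [185,370] [185,370]

Derivation:
Computing bounds per retry:
  i=0: D_i=min(50*2^0,370)=50, bounds=[25,50]
  i=1: D_i=min(50*2^1,370)=100, bounds=[50,100]
  i=2: D_i=min(50*2^2,370)=200, bounds=[100,200]
  i=3: D_i=min(50*2^3,370)=370, bounds=[185,370]
  i=4: D_i=min(50*2^4,370)=370, bounds=[185,370]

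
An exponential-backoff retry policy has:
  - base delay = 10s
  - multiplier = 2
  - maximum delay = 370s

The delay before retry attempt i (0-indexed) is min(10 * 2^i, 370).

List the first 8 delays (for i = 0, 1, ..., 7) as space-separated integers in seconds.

Answer: 10 20 40 80 160 320 370 370

Derivation:
Computing each delay:
  i=0: min(10*2^0, 370) = 10
  i=1: min(10*2^1, 370) = 20
  i=2: min(10*2^2, 370) = 40
  i=3: min(10*2^3, 370) = 80
  i=4: min(10*2^4, 370) = 160
  i=5: min(10*2^5, 370) = 320
  i=6: min(10*2^6, 370) = 370
  i=7: min(10*2^7, 370) = 370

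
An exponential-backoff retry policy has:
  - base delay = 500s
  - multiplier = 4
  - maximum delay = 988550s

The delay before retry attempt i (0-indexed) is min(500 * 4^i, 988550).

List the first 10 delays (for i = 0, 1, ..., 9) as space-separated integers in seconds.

Answer: 500 2000 8000 32000 128000 512000 988550 988550 988550 988550

Derivation:
Computing each delay:
  i=0: min(500*4^0, 988550) = 500
  i=1: min(500*4^1, 988550) = 2000
  i=2: min(500*4^2, 988550) = 8000
  i=3: min(500*4^3, 988550) = 32000
  i=4: min(500*4^4, 988550) = 128000
  i=5: min(500*4^5, 988550) = 512000
  i=6: min(500*4^6, 988550) = 988550
  i=7: min(500*4^7, 988550) = 988550
  i=8: min(500*4^8, 988550) = 988550
  i=9: min(500*4^9, 988550) = 988550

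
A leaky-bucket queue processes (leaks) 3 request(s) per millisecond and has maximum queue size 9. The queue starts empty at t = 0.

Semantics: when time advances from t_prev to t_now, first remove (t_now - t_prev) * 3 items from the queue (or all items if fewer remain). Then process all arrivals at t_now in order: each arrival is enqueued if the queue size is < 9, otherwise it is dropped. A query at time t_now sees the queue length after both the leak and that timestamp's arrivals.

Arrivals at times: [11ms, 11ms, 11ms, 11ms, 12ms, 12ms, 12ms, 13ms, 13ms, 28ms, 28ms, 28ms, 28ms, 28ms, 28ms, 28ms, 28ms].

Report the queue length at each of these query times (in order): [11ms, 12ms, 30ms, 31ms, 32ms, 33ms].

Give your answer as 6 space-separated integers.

Answer: 4 4 2 0 0 0

Derivation:
Queue lengths at query times:
  query t=11ms: backlog = 4
  query t=12ms: backlog = 4
  query t=30ms: backlog = 2
  query t=31ms: backlog = 0
  query t=32ms: backlog = 0
  query t=33ms: backlog = 0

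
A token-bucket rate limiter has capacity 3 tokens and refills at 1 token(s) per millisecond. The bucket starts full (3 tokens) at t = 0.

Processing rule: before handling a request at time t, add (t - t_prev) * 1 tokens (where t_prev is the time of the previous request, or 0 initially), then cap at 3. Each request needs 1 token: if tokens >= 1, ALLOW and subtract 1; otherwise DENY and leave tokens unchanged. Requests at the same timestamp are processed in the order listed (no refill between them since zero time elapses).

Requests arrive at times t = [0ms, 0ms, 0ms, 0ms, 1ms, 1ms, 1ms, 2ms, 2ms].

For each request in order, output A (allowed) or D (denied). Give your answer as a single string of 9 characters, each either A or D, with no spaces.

Answer: AAADADDAD

Derivation:
Simulating step by step:
  req#1 t=0ms: ALLOW
  req#2 t=0ms: ALLOW
  req#3 t=0ms: ALLOW
  req#4 t=0ms: DENY
  req#5 t=1ms: ALLOW
  req#6 t=1ms: DENY
  req#7 t=1ms: DENY
  req#8 t=2ms: ALLOW
  req#9 t=2ms: DENY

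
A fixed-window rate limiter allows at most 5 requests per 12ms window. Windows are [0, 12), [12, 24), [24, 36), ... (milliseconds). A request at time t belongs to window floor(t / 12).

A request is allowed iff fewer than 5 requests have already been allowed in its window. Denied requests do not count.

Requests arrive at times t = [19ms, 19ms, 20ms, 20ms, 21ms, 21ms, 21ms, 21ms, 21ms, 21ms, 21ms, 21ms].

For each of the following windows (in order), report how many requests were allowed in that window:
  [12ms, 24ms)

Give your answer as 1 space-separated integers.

Answer: 5

Derivation:
Processing requests:
  req#1 t=19ms (window 1): ALLOW
  req#2 t=19ms (window 1): ALLOW
  req#3 t=20ms (window 1): ALLOW
  req#4 t=20ms (window 1): ALLOW
  req#5 t=21ms (window 1): ALLOW
  req#6 t=21ms (window 1): DENY
  req#7 t=21ms (window 1): DENY
  req#8 t=21ms (window 1): DENY
  req#9 t=21ms (window 1): DENY
  req#10 t=21ms (window 1): DENY
  req#11 t=21ms (window 1): DENY
  req#12 t=21ms (window 1): DENY

Allowed counts by window: 5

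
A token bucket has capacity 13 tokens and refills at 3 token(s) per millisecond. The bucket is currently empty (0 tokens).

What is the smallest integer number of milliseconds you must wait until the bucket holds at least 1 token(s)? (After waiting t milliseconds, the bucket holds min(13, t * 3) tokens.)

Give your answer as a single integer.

Need t * 3 >= 1, so t >= 1/3.
Smallest integer t = ceil(1/3) = 1.

Answer: 1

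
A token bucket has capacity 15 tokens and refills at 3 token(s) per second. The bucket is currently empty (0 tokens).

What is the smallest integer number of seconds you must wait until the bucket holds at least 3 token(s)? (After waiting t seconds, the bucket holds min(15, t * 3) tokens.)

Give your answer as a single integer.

Answer: 1

Derivation:
Need t * 3 >= 3, so t >= 3/3.
Smallest integer t = ceil(3/3) = 1.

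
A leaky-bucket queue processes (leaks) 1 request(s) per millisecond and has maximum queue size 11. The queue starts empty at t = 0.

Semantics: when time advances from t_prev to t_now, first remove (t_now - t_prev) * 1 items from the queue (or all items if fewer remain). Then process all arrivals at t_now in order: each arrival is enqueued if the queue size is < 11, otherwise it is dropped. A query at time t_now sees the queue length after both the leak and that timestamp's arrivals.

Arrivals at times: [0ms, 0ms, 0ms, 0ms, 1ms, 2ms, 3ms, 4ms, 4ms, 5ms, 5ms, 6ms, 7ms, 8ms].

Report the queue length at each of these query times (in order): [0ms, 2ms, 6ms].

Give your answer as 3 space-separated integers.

Answer: 4 4 6

Derivation:
Queue lengths at query times:
  query t=0ms: backlog = 4
  query t=2ms: backlog = 4
  query t=6ms: backlog = 6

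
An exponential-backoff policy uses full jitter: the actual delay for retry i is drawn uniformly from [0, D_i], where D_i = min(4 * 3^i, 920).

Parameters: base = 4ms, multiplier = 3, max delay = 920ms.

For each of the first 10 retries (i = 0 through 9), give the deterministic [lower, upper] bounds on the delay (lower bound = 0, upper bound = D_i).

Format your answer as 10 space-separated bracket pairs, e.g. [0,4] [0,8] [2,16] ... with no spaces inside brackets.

Computing bounds per retry:
  i=0: D_i=min(4*3^0,920)=4, bounds=[0,4]
  i=1: D_i=min(4*3^1,920)=12, bounds=[0,12]
  i=2: D_i=min(4*3^2,920)=36, bounds=[0,36]
  i=3: D_i=min(4*3^3,920)=108, bounds=[0,108]
  i=4: D_i=min(4*3^4,920)=324, bounds=[0,324]
  i=5: D_i=min(4*3^5,920)=920, bounds=[0,920]
  i=6: D_i=min(4*3^6,920)=920, bounds=[0,920]
  i=7: D_i=min(4*3^7,920)=920, bounds=[0,920]
  i=8: D_i=min(4*3^8,920)=920, bounds=[0,920]
  i=9: D_i=min(4*3^9,920)=920, bounds=[0,920]

Answer: [0,4] [0,12] [0,36] [0,108] [0,324] [0,920] [0,920] [0,920] [0,920] [0,920]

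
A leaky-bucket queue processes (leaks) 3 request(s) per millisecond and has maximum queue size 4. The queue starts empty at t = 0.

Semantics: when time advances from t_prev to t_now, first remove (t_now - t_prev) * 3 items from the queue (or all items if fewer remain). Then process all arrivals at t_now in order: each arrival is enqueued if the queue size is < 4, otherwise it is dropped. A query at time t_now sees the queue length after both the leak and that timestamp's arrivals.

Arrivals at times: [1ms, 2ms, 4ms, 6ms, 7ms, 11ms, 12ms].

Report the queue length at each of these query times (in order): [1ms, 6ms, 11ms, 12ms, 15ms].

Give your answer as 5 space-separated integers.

Queue lengths at query times:
  query t=1ms: backlog = 1
  query t=6ms: backlog = 1
  query t=11ms: backlog = 1
  query t=12ms: backlog = 1
  query t=15ms: backlog = 0

Answer: 1 1 1 1 0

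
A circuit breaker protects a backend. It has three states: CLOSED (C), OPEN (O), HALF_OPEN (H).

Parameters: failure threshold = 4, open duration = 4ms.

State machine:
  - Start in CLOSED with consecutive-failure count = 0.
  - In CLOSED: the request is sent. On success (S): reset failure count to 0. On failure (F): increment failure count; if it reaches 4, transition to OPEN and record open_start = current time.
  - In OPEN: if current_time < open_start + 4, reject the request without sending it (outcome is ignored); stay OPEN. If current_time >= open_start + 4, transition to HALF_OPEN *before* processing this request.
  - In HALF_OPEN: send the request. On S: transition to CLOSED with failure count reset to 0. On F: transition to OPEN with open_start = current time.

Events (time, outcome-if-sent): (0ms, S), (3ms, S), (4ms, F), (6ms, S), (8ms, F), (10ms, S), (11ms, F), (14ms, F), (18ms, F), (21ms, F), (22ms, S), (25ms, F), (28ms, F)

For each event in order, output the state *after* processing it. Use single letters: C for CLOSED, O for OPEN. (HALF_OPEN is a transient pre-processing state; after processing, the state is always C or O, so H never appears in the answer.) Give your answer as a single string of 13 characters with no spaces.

Answer: CCCCCCCCCOOOO

Derivation:
State after each event:
  event#1 t=0ms outcome=S: state=CLOSED
  event#2 t=3ms outcome=S: state=CLOSED
  event#3 t=4ms outcome=F: state=CLOSED
  event#4 t=6ms outcome=S: state=CLOSED
  event#5 t=8ms outcome=F: state=CLOSED
  event#6 t=10ms outcome=S: state=CLOSED
  event#7 t=11ms outcome=F: state=CLOSED
  event#8 t=14ms outcome=F: state=CLOSED
  event#9 t=18ms outcome=F: state=CLOSED
  event#10 t=21ms outcome=F: state=OPEN
  event#11 t=22ms outcome=S: state=OPEN
  event#12 t=25ms outcome=F: state=OPEN
  event#13 t=28ms outcome=F: state=OPEN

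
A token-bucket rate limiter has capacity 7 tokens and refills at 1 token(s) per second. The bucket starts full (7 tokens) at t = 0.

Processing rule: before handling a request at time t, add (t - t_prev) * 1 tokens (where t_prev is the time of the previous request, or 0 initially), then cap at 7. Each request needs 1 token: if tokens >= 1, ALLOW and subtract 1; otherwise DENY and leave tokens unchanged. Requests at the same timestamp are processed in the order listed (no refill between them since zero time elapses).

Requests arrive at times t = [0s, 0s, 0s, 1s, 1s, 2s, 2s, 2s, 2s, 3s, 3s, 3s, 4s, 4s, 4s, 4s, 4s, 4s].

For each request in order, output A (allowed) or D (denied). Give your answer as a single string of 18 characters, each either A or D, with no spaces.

Simulating step by step:
  req#1 t=0s: ALLOW
  req#2 t=0s: ALLOW
  req#3 t=0s: ALLOW
  req#4 t=1s: ALLOW
  req#5 t=1s: ALLOW
  req#6 t=2s: ALLOW
  req#7 t=2s: ALLOW
  req#8 t=2s: ALLOW
  req#9 t=2s: ALLOW
  req#10 t=3s: ALLOW
  req#11 t=3s: DENY
  req#12 t=3s: DENY
  req#13 t=4s: ALLOW
  req#14 t=4s: DENY
  req#15 t=4s: DENY
  req#16 t=4s: DENY
  req#17 t=4s: DENY
  req#18 t=4s: DENY

Answer: AAAAAAAAAADDADDDDD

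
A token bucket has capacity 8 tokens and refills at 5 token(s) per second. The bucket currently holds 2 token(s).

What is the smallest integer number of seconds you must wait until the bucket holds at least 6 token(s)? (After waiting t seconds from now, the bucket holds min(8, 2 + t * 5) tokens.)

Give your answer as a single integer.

Answer: 1

Derivation:
Need 2 + t * 5 >= 6, so t >= 4/5.
Smallest integer t = ceil(4/5) = 1.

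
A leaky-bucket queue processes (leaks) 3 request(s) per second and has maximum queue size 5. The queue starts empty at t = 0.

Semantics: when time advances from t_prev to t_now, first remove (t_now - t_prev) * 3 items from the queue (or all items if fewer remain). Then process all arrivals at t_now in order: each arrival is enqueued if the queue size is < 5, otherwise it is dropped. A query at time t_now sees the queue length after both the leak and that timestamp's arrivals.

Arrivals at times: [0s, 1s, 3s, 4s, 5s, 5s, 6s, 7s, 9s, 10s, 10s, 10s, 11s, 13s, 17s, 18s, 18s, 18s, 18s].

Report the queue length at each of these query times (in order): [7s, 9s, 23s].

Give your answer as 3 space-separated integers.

Queue lengths at query times:
  query t=7s: backlog = 1
  query t=9s: backlog = 1
  query t=23s: backlog = 0

Answer: 1 1 0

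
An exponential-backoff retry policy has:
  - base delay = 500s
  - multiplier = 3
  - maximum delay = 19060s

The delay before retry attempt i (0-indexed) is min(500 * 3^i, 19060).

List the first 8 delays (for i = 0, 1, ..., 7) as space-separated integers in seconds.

Computing each delay:
  i=0: min(500*3^0, 19060) = 500
  i=1: min(500*3^1, 19060) = 1500
  i=2: min(500*3^2, 19060) = 4500
  i=3: min(500*3^3, 19060) = 13500
  i=4: min(500*3^4, 19060) = 19060
  i=5: min(500*3^5, 19060) = 19060
  i=6: min(500*3^6, 19060) = 19060
  i=7: min(500*3^7, 19060) = 19060

Answer: 500 1500 4500 13500 19060 19060 19060 19060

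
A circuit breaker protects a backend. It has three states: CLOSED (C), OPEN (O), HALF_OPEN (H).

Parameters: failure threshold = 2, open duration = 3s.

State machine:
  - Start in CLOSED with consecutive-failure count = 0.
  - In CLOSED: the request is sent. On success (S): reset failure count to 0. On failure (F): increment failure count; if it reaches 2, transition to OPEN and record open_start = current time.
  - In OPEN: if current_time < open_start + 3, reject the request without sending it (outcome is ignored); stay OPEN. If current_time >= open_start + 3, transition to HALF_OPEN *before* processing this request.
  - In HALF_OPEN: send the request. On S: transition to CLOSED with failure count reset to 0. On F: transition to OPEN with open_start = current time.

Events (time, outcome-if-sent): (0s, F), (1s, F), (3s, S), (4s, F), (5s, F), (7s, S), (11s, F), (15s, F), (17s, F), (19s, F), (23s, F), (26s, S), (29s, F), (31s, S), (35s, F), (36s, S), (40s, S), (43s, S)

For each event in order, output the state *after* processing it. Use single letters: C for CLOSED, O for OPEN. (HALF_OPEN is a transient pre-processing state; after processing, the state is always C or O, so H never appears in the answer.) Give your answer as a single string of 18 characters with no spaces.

State after each event:
  event#1 t=0s outcome=F: state=CLOSED
  event#2 t=1s outcome=F: state=OPEN
  event#3 t=3s outcome=S: state=OPEN
  event#4 t=4s outcome=F: state=OPEN
  event#5 t=5s outcome=F: state=OPEN
  event#6 t=7s outcome=S: state=CLOSED
  event#7 t=11s outcome=F: state=CLOSED
  event#8 t=15s outcome=F: state=OPEN
  event#9 t=17s outcome=F: state=OPEN
  event#10 t=19s outcome=F: state=OPEN
  event#11 t=23s outcome=F: state=OPEN
  event#12 t=26s outcome=S: state=CLOSED
  event#13 t=29s outcome=F: state=CLOSED
  event#14 t=31s outcome=S: state=CLOSED
  event#15 t=35s outcome=F: state=CLOSED
  event#16 t=36s outcome=S: state=CLOSED
  event#17 t=40s outcome=S: state=CLOSED
  event#18 t=43s outcome=S: state=CLOSED

Answer: COOOOCCOOOOCCCCCCC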